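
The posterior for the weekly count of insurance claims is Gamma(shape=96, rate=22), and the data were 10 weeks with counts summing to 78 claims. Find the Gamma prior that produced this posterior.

Gamma(shape=18, rate=12)

A Gamma(α, β) prior (rate parametrization) on a Poisson rate with n observations summing to S gives posterior Gamma(α+S, β+n).
So α = 96 − 78 = 18 and β = 22 − 10 = 12.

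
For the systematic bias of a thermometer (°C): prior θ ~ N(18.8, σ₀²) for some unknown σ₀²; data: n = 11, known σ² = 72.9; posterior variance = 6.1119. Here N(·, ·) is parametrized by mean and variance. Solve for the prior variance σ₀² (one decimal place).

σ₀² = 78.6

Posterior precision equals prior precision plus data precision: 1/σ_n² = 1/σ₀² + n/σ².
So 1/σ₀² = 1/6.1119 − 11/72.9 = 0.163615 − 0.150892 = 0.012723.
Hence σ₀² = 1/0.012723 ≈ 78.6.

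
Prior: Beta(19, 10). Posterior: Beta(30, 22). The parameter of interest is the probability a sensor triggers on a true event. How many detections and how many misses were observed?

11 detections and 12 misses

A Beta(a, b) prior with s successes and f failures in binomial data gives a Beta(a+s, b+f) posterior.
Match parameters: s=30−19=11, f=22−10=12.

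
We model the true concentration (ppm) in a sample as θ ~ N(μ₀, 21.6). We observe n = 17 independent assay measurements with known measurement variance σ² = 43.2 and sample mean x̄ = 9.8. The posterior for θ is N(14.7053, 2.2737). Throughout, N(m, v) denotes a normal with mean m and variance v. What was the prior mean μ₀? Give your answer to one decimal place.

With known observation variance, the Normal–Normal posterior has precision τ_n = τ₀ + n/σ² and mean μ_n = (τ₀μ₀ + (n/σ²)x̄)/τ_n.
Here τ₀ = 1/21.6 = 0.046296 and τ_data = 17/43.2 = 0.393519, so τ_n = 0.439815.
Rearranging for μ₀: μ₀ = (μ_n·τ_n − τ_data·x̄)/τ₀ = (14.7053·0.439815 − 0.393519·9.8) / 0.046296 = 2.611125/0.046296 ≈ 56.4.

μ₀ = 56.4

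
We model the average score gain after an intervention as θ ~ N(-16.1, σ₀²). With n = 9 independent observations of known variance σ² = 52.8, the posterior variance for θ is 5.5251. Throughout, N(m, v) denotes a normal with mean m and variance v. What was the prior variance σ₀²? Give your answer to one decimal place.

σ₀² = 94.9

For the Normal–Normal model with known σ², precisions add: τ_n = τ₀ + n/σ².
So 1/σ₀² = 1/5.5251 − 9/52.8 = 0.180992 − 0.170455 = 0.010537.
Hence σ₀² = 1/0.010537 ≈ 94.9.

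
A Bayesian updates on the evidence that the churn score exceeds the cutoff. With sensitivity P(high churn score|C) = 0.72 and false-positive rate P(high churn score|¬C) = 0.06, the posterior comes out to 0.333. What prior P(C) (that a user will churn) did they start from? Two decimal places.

Bayes' rule in odds form gives O(C|E) = O(C)·[P(E|C)/P(E|¬C)], hence O(C) = O(C|E)/LR.
Posterior odds = 0.333/(1−0.333) = 0.4993. LR = 0.72/0.06 = 12.0000.
Prior odds = 0.4993/12.0000 = 0.0416, so P(C) = 0.0416/(1+0.0416) ≈ 0.04.

P(C) = 0.04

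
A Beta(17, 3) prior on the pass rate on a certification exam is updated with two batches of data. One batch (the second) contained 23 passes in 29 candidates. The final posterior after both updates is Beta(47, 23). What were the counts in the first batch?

Sequential conjugate updates are equivalent to a single update on the pooled data, so total successes = posterior α − prior α and total failures = posterior β − prior β.
Total across both batches: 47−17=30 passes, 23−3=20 failures.
Subtract the second batch: 30−23=7 passes and 20−6=14 failures.

7 passes and 14 failures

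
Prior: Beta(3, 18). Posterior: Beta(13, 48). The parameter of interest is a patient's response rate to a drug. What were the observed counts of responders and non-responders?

10 responders and 30 non-responders

A Beta(a, b) prior with s successes and f failures in binomial data gives a Beta(a+s, b+f) posterior.
So s = 13 − 3 = 10 and f = 48 − 18 = 30.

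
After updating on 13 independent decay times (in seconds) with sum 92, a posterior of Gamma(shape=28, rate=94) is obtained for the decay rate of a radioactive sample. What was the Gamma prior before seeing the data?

For an exponential likelihood with a Gamma(α, β) prior on the rate, n observations with total T give posterior Gamma(α+n, β+T).
So α = 28 − 13 = 15 and β = 94 − 92 = 2.

Gamma(shape=15, rate=2)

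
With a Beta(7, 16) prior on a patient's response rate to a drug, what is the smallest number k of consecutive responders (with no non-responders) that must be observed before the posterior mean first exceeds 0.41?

After k responders and 0 non-responders the posterior is Beta(7+k, 16), with mean (7+k)/(7+16+k).
Set (7+k)/(23+k) > 0.41 and solve: k > (0.41·23 − 7)/(1 − 0.41) = 4.119.
The smallest integer exceeding 4.119 is 5.

k = 5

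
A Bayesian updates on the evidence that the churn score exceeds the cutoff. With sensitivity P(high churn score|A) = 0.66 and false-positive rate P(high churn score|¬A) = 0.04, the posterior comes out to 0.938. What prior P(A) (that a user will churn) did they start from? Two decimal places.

Bayes' rule in odds form gives O(A|E) = O(A)·[P(E|A)/P(E|¬A)], hence O(A) = O(A|E)/LR.
Posterior odds = 0.938/(1−0.938) = 15.1290. LR = 0.66/0.04 = 16.5000.
Prior odds = 15.1290/16.5000 = 0.9169, so P(A) = 0.9169/(1+0.9169) ≈ 0.48.

P(A) = 0.48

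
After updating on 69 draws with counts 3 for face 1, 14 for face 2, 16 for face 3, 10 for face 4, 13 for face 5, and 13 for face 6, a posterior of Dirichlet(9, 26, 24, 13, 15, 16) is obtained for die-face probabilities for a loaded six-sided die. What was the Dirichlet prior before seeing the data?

Dirichlet(6, 12, 8, 3, 2, 3)

For a Dirichlet(α) prior with multinomial counts c, the posterior is Dirichlet(α + c) componentwise.
Subtract each count from the matching posterior parameter: 9−3=6, 26−14=12, 24−16=8, 13−10=3, 15−13=2, 16−13=3.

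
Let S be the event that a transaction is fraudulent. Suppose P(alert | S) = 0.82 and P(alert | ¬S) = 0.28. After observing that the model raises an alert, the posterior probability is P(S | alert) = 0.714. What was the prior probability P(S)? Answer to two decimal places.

P(S) = 0.46

In odds form, posterior odds = prior odds × likelihood ratio, so prior odds = posterior odds ÷ LR.
Posterior odds = 0.714/(1−0.714) = 2.4965. LR = 0.82/0.28 = 2.9286.
Prior odds = 2.4965/2.9286 = 0.8525, so P(S) = 0.8525/(1+0.8525) ≈ 0.46.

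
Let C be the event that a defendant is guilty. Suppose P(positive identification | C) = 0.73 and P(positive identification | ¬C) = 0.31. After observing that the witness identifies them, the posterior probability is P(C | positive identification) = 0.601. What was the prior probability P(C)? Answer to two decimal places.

P(C) = 0.39

In odds form, posterior odds = prior odds × likelihood ratio, so prior odds = posterior odds ÷ LR.
Posterior odds = 0.601/(1−0.601) = 1.5063. LR = 0.73/0.31 = 2.3548.
Prior odds = 1.5063/2.3548 = 0.6397, so P(C) = 0.6397/(1+0.6397) ≈ 0.39.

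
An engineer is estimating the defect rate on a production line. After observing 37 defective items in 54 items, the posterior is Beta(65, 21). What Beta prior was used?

Beta(28, 4)

Under Beta–binomial conjugacy the posterior parameters are (α+s, β+f).
Subtract the data counts: 65−37=28, 21−17=4.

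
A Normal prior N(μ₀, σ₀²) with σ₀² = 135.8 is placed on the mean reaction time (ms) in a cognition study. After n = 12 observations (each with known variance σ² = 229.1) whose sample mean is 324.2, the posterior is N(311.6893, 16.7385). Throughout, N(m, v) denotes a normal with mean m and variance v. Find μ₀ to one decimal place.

The posterior mean is a precision-weighted average: μ_n = (τ₀μ₀ + τ_data·x̄)/(τ₀+τ_data), with τ₀=1/σ₀² and τ_data=n/σ².
Here τ₀ = 1/135.8 = 0.007364 and τ_data = 12/229.1 = 0.052379, so τ_n = 0.059743.
Rearranging for μ₀: μ₀ = (μ_n·τ_n − τ_data·x̄)/τ₀ = (311.6893·0.059743 − 0.052379·324.2) / 0.007364 = 1.639982/0.007364 ≈ 222.7.

μ₀ = 222.7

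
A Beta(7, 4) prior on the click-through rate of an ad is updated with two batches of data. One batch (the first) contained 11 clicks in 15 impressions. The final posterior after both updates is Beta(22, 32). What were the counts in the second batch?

Because Beta–binomial updating is additive in the counts, the combined data contributed (α_post−α_prior, β_post−β_prior) successes and failures.
Total across both batches: 22−7=15 clicks, 32−4=28 non-clicks.
Subtract the first batch: 15−11=4 clicks and 28−4=24 non-clicks.

4 clicks and 24 non-clicks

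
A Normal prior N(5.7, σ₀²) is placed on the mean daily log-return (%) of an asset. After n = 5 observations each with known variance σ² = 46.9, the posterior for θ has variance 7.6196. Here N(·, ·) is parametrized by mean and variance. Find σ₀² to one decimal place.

For the Normal–Normal model with known σ², precisions add: τ_n = τ₀ + n/σ².
So 1/σ₀² = 1/7.6196 − 5/46.9 = 0.131240 − 0.106610 = 0.024630.
Hence σ₀² = 1/0.024630 ≈ 40.6.

σ₀² = 40.6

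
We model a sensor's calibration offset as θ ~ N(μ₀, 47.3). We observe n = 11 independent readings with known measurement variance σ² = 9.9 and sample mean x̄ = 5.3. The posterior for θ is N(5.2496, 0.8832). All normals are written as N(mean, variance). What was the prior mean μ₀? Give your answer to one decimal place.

The posterior mean is a precision-weighted average: μ_n = (τ₀μ₀ + τ_data·x̄)/(τ₀+τ_data), with τ₀=1/σ₀² and τ_data=n/σ².
Here τ₀ = 1/47.3 = 0.021142 and τ_data = 11/9.9 = 1.111111, so τ_n = 1.132253.
Rearranging for μ₀: μ₀ = (μ_n·τ_n − τ_data·x̄)/τ₀ = (5.2496·1.132253 − 1.111111·5.3) / 0.021142 = 0.054987/0.021142 ≈ 2.6.

μ₀ = 2.6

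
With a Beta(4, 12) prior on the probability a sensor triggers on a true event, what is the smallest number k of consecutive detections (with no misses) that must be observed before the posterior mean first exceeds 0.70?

After k detections and 0 misses the posterior is Beta(4+k, 12), with mean (4+k)/(4+12+k).
Set (4+k)/(16+k) > 0.70 and solve: k > (0.70·16 − 4)/(1 − 0.70) = 24.000.
The smallest integer exceeding 24.000 is 25.

k = 25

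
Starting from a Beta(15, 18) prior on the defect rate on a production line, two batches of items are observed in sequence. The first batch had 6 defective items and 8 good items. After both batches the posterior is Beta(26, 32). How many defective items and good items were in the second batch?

Because Beta–binomial updating is additive in the counts, the combined data contributed (α_post−α_prior, β_post−β_prior) successes and failures.
Total across both batches: 26−15=11 defective items, 32−18=14 good items.
Subtract the first batch: 11−6=5 defective items and 14−8=6 good items.

5 defective items and 6 good items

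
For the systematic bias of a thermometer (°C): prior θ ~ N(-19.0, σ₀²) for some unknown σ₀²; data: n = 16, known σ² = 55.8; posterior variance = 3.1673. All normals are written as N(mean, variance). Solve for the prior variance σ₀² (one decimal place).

σ₀² = 34.5

Posterior precision equals prior precision plus data precision: 1/σ_n² = 1/σ₀² + n/σ².
So 1/σ₀² = 1/3.1673 − 16/55.8 = 0.315726 − 0.286738 = 0.028988.
Hence σ₀² = 1/0.028988 ≈ 34.5.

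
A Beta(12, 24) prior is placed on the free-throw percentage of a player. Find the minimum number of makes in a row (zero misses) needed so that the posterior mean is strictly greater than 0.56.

After k makes and 0 misses the posterior is Beta(12+k, 24), with mean (12+k)/(12+24+k).
Set (12+k)/(36+k) > 0.56 and solve: k > (0.56·36 − 12)/(1 − 0.56) = 18.545.
The smallest integer exceeding 18.545 is 19.

k = 19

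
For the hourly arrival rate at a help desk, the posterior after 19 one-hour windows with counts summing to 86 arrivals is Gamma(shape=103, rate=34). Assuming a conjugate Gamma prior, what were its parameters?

Gamma(shape=17, rate=15)

A Gamma(α, β) prior (rate parametrization) on a Poisson rate with n observations summing to S gives posterior Gamma(α+S, β+n).
So α = 103 − 86 = 17 and β = 34 − 19 = 15.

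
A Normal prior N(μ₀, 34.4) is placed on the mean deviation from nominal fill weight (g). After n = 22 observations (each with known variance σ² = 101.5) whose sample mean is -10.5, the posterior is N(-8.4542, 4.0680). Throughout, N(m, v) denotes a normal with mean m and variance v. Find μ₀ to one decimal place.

μ₀ = 6.8

With known observation variance, the Normal–Normal posterior has precision τ_n = τ₀ + n/σ² and mean μ_n = (τ₀μ₀ + (n/σ²)x̄)/τ_n.
Here τ₀ = 1/34.4 = 0.029070 and τ_data = 22/101.5 = 0.216749, so τ_n = 0.245819.
Rearranging for μ₀: μ₀ = (μ_n·τ_n − τ_data·x̄)/τ₀ = (-8.4542·0.245819 − 0.216749·-10.5) / 0.029070 = 0.197662/0.029070 ≈ 6.8.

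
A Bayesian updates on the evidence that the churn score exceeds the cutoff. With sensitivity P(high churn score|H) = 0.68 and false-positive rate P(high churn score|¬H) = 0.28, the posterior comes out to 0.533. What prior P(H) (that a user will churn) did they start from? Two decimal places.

Bayes' rule in odds form gives O(H|E) = O(H)·[P(E|H)/P(E|¬H)], hence O(H) = O(H|E)/LR.
Posterior odds = 0.533/(1−0.533) = 1.1413. LR = 0.68/0.28 = 2.4286.
Prior odds = 1.1413/2.4286 = 0.4699, so P(H) = 0.4699/(1+0.4699) ≈ 0.32.

P(H) = 0.32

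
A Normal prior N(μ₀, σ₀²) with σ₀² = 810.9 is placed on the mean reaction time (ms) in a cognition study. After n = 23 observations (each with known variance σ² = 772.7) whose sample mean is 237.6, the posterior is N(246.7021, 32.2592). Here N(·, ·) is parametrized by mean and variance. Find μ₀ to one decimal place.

μ₀ = 466.4

The posterior mean is a precision-weighted average: μ_n = (τ₀μ₀ + τ_data·x̄)/(τ₀+τ_data), with τ₀=1/σ₀² and τ_data=n/σ².
Here τ₀ = 1/810.9 = 0.001233 and τ_data = 23/772.7 = 0.029766, so τ_n = 0.030999.
Rearranging for μ₀: μ₀ = (μ_n·τ_n − τ_data·x̄)/τ₀ = (246.7021·0.030999 − 0.029766·237.6) / 0.001233 = 0.575117/0.001233 ≈ 466.4.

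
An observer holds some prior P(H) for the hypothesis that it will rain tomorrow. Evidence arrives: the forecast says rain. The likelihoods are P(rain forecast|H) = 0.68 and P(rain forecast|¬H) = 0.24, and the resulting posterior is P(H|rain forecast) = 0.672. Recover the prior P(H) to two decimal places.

Bayes' rule in odds form gives O(H|E) = O(H)·[P(E|H)/P(E|¬H)], hence O(H) = O(H|E)/LR.
Posterior odds = 0.672/(1−0.672) = 2.0488. LR = 0.68/0.24 = 2.8333.
Prior odds = 2.0488/2.8333 = 0.7231, so P(H) = 0.7231/(1+0.7231) ≈ 0.42.

P(H) = 0.42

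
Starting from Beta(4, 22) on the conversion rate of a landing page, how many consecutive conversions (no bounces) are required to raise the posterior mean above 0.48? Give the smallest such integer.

After k conversions and 0 bounces the posterior is Beta(4+k, 22), with mean (4+k)/(4+22+k).
Set (4+k)/(26+k) > 0.48 and solve: k > (0.48·26 − 4)/(1 − 0.48) = 16.308.
The smallest integer exceeding 16.308 is 17, and checking k=17: (21)/(43) = 0.4884 > 0.48.

k = 17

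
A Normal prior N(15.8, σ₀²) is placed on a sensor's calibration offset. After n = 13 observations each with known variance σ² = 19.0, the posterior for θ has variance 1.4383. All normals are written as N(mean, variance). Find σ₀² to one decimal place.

σ₀² = 90.5

Posterior precision equals prior precision plus data precision: 1/σ_n² = 1/σ₀² + n/σ².
So 1/σ₀² = 1/1.4383 − 13/19.0 = 0.695265 − 0.684211 = 0.011054.
Hence σ₀² = 1/0.011054 ≈ 90.5.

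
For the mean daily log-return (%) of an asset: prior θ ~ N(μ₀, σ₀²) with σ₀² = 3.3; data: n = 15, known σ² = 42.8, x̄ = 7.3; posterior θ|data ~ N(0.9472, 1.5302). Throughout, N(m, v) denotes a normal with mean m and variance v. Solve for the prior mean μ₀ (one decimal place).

μ₀ = -6.4

With known observation variance, the Normal–Normal posterior has precision τ_n = τ₀ + n/σ² and mean μ_n = (τ₀μ₀ + (n/σ²)x̄)/τ_n.
Here τ₀ = 1/3.3 = 0.303030 and τ_data = 15/42.8 = 0.350467, so τ_n = 0.653497.
Rearranging for μ₀: μ₀ = (μ_n·τ_n − τ_data·x̄)/τ₀ = (0.9472·0.653497 − 0.350467·7.3) / 0.303030 = -1.939417/0.303030 ≈ -6.4.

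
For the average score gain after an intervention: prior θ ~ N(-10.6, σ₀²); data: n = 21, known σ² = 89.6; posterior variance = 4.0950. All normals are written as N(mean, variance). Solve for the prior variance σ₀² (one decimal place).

σ₀² = 101.8

Posterior precision equals prior precision plus data precision: 1/σ_n² = 1/σ₀² + n/σ².
So 1/σ₀² = 1/4.0950 − 21/89.6 = 0.244200 − 0.234375 = 0.009825.
Hence σ₀² = 1/0.009825 ≈ 101.8.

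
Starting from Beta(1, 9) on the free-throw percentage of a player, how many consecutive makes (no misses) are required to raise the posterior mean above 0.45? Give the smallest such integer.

After k makes and 0 misses the posterior is Beta(1+k, 9), with mean (1+k)/(1+9+k).
Set (1+k)/(10+k) > 0.45 and solve: k > (0.45·10 − 1)/(1 − 0.45) = 6.364.
The smallest integer exceeding 6.364 is 7, and checking k=7: (8)/(17) = 0.4706 > 0.45.

k = 7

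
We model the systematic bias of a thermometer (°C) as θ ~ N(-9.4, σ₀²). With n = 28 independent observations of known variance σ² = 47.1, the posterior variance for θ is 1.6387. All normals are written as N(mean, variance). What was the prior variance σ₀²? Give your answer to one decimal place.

Posterior precision equals prior precision plus data precision: 1/σ_n² = 1/σ₀² + n/σ².
So 1/σ₀² = 1/1.6387 − 28/47.1 = 0.610240 − 0.594480 = 0.015760.
Hence σ₀² = 1/0.015760 ≈ 63.5.

σ₀² = 63.5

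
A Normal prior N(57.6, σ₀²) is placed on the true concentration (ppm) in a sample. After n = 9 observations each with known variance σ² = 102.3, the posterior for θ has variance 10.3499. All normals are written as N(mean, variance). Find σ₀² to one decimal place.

Posterior precision equals prior precision plus data precision: 1/σ_n² = 1/σ₀² + n/σ².
So 1/σ₀² = 1/10.3499 − 9/102.3 = 0.096619 − 0.087977 = 0.008642.
Hence σ₀² = 1/0.008642 ≈ 115.7.

σ₀² = 115.7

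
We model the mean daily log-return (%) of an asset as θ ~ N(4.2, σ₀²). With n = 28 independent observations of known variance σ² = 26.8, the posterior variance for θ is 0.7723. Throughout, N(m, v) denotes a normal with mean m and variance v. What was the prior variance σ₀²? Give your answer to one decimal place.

Posterior precision equals prior precision plus data precision: 1/σ_n² = 1/σ₀² + n/σ².
So 1/σ₀² = 1/0.7723 − 28/26.8 = 1.294834 − 1.044776 = 0.250058.
Hence σ₀² = 1/0.250058 ≈ 4.0.

σ₀² = 4.0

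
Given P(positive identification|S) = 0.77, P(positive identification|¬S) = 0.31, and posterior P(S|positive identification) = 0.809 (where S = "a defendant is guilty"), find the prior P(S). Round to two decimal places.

In odds form, posterior odds = prior odds × likelihood ratio, so prior odds = posterior odds ÷ LR.
Posterior odds = 0.809/(1−0.809) = 4.2356. LR = 0.77/0.31 = 2.4839.
Prior odds = 4.2356/2.4839 = 1.7052, so P(S) = 1.7052/(1+1.7052) ≈ 0.63.

P(S) = 0.63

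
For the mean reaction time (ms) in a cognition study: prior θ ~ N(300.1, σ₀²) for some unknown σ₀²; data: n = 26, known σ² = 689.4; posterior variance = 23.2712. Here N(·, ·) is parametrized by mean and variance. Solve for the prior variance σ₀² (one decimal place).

σ₀² = 190.2

Posterior precision equals prior precision plus data precision: 1/σ_n² = 1/σ₀² + n/σ².
So 1/σ₀² = 1/23.2712 − 26/689.4 = 0.042972 − 0.037714 = 0.005258.
Hence σ₀² = 1/0.005258 ≈ 190.2.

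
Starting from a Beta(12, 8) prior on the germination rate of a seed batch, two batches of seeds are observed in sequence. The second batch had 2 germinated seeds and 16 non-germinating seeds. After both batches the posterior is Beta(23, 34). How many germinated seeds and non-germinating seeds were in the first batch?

Because Beta–binomial updating is additive in the counts, the combined data contributed (α_post−α_prior, β_post−β_prior) successes and failures.
Total across both batches: 23−12=11 germinated seeds, 34−8=26 non-germinating seeds.
Subtract the second batch: 11−2=9 germinated seeds and 26−16=10 non-germinating seeds.

9 germinated seeds and 10 non-germinating seeds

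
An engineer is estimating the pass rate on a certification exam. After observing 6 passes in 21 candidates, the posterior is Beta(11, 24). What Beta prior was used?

Beta(5, 9)

Under Beta–binomial conjugacy the posterior parameters are (α+s, β+f).
So α = 11 − 6 = 5 and β = 24 − 15 = 9.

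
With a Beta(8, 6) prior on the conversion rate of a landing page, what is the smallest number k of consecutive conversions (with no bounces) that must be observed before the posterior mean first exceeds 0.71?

k = 7

After k conversions and 0 bounces the posterior is Beta(8+k, 6), with mean (8+k)/(8+6+k).
Set (8+k)/(14+k) > 0.71 and solve: k > (0.71·14 − 8)/(1 − 0.71) = 6.690.
The smallest integer exceeding 6.690 is 7.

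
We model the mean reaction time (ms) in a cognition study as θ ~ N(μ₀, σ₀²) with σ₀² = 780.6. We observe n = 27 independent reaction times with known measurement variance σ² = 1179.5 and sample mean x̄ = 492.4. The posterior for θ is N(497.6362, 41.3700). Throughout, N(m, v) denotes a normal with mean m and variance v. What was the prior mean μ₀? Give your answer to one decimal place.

With known observation variance, the Normal–Normal posterior has precision τ_n = τ₀ + n/σ² and mean μ_n = (τ₀μ₀ + (n/σ²)x̄)/τ_n.
Here τ₀ = 1/780.6 = 0.001281 and τ_data = 27/1179.5 = 0.022891, so τ_n = 0.024172.
Rearranging for μ₀: μ₀ = (μ_n·τ_n − τ_data·x̄)/τ₀ = (497.6362·0.024172 − 0.022891·492.4) / 0.001281 = 0.757334/0.001281 ≈ 591.2.

μ₀ = 591.2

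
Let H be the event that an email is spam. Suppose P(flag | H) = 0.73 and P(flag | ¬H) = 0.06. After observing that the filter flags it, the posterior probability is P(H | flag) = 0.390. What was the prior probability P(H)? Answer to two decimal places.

P(H) = 0.05

In odds form, posterior odds = prior odds × likelihood ratio, so prior odds = posterior odds ÷ LR.
Posterior odds = 0.390/(1−0.390) = 0.6393. LR = 0.73/0.06 = 12.1667.
Prior odds = 0.6393/12.1667 = 0.0525, so P(H) = 0.0525/(1+0.0525) ≈ 0.05.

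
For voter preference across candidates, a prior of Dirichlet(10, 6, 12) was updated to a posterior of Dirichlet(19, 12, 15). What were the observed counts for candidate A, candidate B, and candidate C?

counts (9, 6, 3)

For a Dirichlet(α) prior with multinomial counts c, the posterior is Dirichlet(α + c) componentwise.
Counts are posterior − prior componentwise: 19−10=9, 12−6=6, 15−12=3.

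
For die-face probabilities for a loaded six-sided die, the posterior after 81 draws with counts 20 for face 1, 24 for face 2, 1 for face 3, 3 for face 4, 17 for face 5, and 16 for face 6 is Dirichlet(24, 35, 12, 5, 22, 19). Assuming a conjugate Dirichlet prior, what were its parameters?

For a Dirichlet(α) prior with multinomial counts c, the posterior is Dirichlet(α + c) componentwise.
Subtract each count from the matching posterior parameter: 24−20=4, 35−24=11, 12−1=11, 5−3=2, 22−17=5, 19−16=3.

Dirichlet(4, 11, 11, 2, 5, 3)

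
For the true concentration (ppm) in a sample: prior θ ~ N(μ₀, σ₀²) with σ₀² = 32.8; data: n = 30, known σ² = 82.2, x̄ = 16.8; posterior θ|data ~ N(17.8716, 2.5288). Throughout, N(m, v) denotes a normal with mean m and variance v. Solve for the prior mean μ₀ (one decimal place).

With known observation variance, the Normal–Normal posterior has precision τ_n = τ₀ + n/σ² and mean μ_n = (τ₀μ₀ + (n/σ²)x̄)/τ_n.
Here τ₀ = 1/32.8 = 0.030488 and τ_data = 30/82.2 = 0.364964, so τ_n = 0.395452.
Rearranging for μ₀: μ₀ = (μ_n·τ_n − τ_data·x̄)/τ₀ = (17.8716·0.395452 − 0.364964·16.8) / 0.030488 = 0.935965/0.030488 ≈ 30.7.

μ₀ = 30.7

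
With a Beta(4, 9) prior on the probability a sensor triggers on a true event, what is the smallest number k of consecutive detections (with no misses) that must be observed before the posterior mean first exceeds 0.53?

After k detections and 0 misses the posterior is Beta(4+k, 9), with mean (4+k)/(4+9+k).
Set (4+k)/(13+k) > 0.53 and solve: k > (0.53·13 − 4)/(1 − 0.53) = 6.149.
The smallest integer exceeding 6.149 is 7, and checking k=7: (11)/(20) = 0.5500 > 0.53.

k = 7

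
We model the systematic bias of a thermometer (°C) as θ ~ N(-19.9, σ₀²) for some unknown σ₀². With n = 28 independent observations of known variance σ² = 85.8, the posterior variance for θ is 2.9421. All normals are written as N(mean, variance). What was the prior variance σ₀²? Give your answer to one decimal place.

σ₀² = 73.8

Posterior precision equals prior precision plus data precision: 1/σ_n² = 1/σ₀² + n/σ².
So 1/σ₀² = 1/2.9421 − 28/85.8 = 0.339893 − 0.326340 = 0.013553.
Hence σ₀² = 1/0.013553 ≈ 73.8.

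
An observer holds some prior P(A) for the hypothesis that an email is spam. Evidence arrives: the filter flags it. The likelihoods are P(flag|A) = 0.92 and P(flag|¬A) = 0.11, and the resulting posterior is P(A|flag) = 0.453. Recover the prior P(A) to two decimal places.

In odds form, posterior odds = prior odds × likelihood ratio, so prior odds = posterior odds ÷ LR.
Posterior odds = 0.453/(1−0.453) = 0.8282. LR = 0.92/0.11 = 8.3636.
Prior odds = 0.8282/8.3636 = 0.0990, so P(A) = 0.0990/(1+0.0990) ≈ 0.09.

P(A) = 0.09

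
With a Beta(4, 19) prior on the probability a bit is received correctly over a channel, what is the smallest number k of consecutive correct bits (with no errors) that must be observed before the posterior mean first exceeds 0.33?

k = 6

After k correct bits and 0 errors the posterior is Beta(4+k, 19), with mean (4+k)/(4+19+k).
Set (4+k)/(23+k) > 0.33 and solve: k > (0.33·23 − 4)/(1 − 0.33) = 5.358.
The smallest integer exceeding 5.358 is 6.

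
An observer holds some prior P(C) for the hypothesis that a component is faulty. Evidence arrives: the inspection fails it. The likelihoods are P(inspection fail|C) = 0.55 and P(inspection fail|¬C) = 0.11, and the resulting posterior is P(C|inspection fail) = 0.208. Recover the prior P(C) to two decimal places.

In odds form, posterior odds = prior odds × likelihood ratio, so prior odds = posterior odds ÷ LR.
Posterior odds = 0.208/(1−0.208) = 0.2626. LR = 0.55/0.11 = 5.0000.
Prior odds = 0.2626/5.0000 = 0.0525, so P(C) = 0.0525/(1+0.0525) ≈ 0.05.

P(C) = 0.05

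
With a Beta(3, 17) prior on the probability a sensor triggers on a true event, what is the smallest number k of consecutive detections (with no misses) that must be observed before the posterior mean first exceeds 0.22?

After k detections and 0 misses the posterior is Beta(3+k, 17), with mean (3+k)/(3+17+k).
Set (3+k)/(20+k) > 0.22 and solve: k > (0.22·20 − 3)/(1 − 0.22) = 1.795.
The smallest integer exceeding 1.795 is 2.

k = 2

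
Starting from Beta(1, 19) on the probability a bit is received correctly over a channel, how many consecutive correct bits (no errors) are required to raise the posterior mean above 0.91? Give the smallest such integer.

After k correct bits and 0 errors the posterior is Beta(1+k, 19), with mean (1+k)/(1+19+k).
Set (1+k)/(20+k) > 0.91 and solve: k > (0.91·20 − 1)/(1 − 0.91) = 191.111.
The smallest integer exceeding 191.111 is 192.

k = 192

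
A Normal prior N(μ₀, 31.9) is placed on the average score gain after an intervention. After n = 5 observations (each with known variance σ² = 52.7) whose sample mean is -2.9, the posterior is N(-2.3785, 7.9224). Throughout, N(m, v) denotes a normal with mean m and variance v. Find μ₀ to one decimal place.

μ₀ = -0.8

The posterior mean is a precision-weighted average: μ_n = (τ₀μ₀ + τ_data·x̄)/(τ₀+τ_data), with τ₀=1/σ₀² and τ_data=n/σ².
Here τ₀ = 1/31.9 = 0.031348 and τ_data = 5/52.7 = 0.094877, so τ_n = 0.126225.
Rearranging for μ₀: μ₀ = (μ_n·τ_n − τ_data·x̄)/τ₀ = (-2.3785·0.126225 − 0.094877·-2.9) / 0.031348 = -0.025083/0.031348 ≈ -0.8.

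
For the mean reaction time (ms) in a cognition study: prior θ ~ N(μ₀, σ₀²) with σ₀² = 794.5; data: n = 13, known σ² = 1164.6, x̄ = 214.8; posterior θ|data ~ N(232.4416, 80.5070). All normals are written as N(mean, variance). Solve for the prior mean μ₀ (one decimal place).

μ₀ = 388.9

With known observation variance, the Normal–Normal posterior has precision τ_n = τ₀ + n/σ² and mean μ_n = (τ₀μ₀ + (n/σ²)x̄)/τ_n.
Here τ₀ = 1/794.5 = 0.001259 and τ_data = 13/1164.6 = 0.011163, so τ_n = 0.012422.
Rearranging for μ₀: μ₀ = (μ_n·τ_n − τ_data·x̄)/τ₀ = (232.4416·0.012422 − 0.011163·214.8) / 0.001259 = 0.489577/0.001259 ≈ 388.9.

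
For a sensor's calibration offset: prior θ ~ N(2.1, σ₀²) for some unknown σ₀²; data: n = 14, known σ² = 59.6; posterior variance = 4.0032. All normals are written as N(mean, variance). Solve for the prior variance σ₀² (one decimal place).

σ₀² = 67.1

For the Normal–Normal model with known σ², precisions add: τ_n = τ₀ + n/σ².
So 1/σ₀² = 1/4.0032 − 14/59.6 = 0.249800 − 0.234899 = 0.014901.
Hence σ₀² = 1/0.014901 ≈ 67.1.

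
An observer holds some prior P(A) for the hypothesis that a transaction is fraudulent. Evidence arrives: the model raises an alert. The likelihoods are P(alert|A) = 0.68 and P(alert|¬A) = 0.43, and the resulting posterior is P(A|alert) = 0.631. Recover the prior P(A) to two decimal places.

In odds form, posterior odds = prior odds × likelihood ratio, so prior odds = posterior odds ÷ LR.
Posterior odds = 0.631/(1−0.631) = 1.7100. LR = 0.68/0.43 = 1.5814.
Prior odds = 1.7100/1.5814 = 1.0813, so P(A) = 1.0813/(1+1.0813) ≈ 0.52.

P(A) = 0.52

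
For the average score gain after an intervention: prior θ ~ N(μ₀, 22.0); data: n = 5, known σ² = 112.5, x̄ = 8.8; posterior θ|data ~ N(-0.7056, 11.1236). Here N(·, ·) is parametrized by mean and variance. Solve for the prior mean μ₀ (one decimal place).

μ₀ = -10.0

The posterior mean is a precision-weighted average: μ_n = (τ₀μ₀ + τ_data·x̄)/(τ₀+τ_data), with τ₀=1/σ₀² and τ_data=n/σ².
Here τ₀ = 1/22.0 = 0.045455 and τ_data = 5/112.5 = 0.044444, so τ_n = 0.089899.
Rearranging for μ₀: μ₀ = (μ_n·τ_n − τ_data·x̄)/τ₀ = (-0.7056·0.089899 − 0.044444·8.8) / 0.045455 = -0.454540/0.045455 ≈ -10.0.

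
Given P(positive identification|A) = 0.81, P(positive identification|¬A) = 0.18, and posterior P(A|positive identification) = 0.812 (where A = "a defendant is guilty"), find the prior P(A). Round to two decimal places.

Bayes' rule in odds form gives O(A|E) = O(A)·[P(E|A)/P(E|¬A)], hence O(A) = O(A|E)/LR.
Posterior odds = 0.812/(1−0.812) = 4.3191. LR = 0.81/0.18 = 4.5000.
Prior odds = 4.3191/4.5000 = 0.9598, so P(A) = 0.9598/(1+0.9598) ≈ 0.49.

P(A) = 0.49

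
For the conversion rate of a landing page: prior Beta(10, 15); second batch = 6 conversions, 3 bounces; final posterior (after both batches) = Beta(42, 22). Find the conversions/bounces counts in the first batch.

Because Beta–binomial updating is additive in the counts, the combined data contributed (α_post−α_prior, β_post−β_prior) successes and failures.
Total across both batches: 42−10=32 conversions, 22−15=7 bounces.
Subtract the second batch: 32−6=26 conversions and 7−3=4 bounces.

26 conversions and 4 bounces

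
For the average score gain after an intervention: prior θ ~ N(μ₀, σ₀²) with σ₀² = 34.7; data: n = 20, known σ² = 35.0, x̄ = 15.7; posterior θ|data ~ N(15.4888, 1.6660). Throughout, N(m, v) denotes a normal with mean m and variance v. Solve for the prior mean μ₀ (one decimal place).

The posterior mean is a precision-weighted average: μ_n = (τ₀μ₀ + τ_data·x̄)/(τ₀+τ_data), with τ₀=1/σ₀² and τ_data=n/σ².
Here τ₀ = 1/34.7 = 0.028818 and τ_data = 20/35.0 = 0.571429, so τ_n = 0.600247.
Rearranging for μ₀: μ₀ = (μ_n·τ_n − τ_data·x̄)/τ₀ = (15.4888·0.600247 − 0.571429·15.7) / 0.028818 = 0.325670/0.028818 ≈ 11.3.

μ₀ = 11.3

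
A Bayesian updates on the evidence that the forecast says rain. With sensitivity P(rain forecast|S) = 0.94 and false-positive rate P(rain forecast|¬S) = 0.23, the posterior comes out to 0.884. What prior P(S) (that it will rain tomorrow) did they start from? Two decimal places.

In odds form, posterior odds = prior odds × likelihood ratio, so prior odds = posterior odds ÷ LR.
Posterior odds = 0.884/(1−0.884) = 7.6207. LR = 0.94/0.23 = 4.0870.
Prior odds = 7.6207/4.0870 = 1.8646, so P(S) = 1.8646/(1+1.8646) ≈ 0.65.

P(S) = 0.65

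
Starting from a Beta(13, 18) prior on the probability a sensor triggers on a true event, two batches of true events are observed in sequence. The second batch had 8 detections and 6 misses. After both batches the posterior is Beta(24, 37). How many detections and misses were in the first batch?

3 detections and 13 misses

Sequential conjugate updates are equivalent to a single update on the pooled data, so total successes = posterior α − prior α and total failures = posterior β − prior β.
Total across both batches: 24−13=11 detections, 37−18=19 misses.
Subtract the second batch: 11−8=3 detections and 19−6=13 misses.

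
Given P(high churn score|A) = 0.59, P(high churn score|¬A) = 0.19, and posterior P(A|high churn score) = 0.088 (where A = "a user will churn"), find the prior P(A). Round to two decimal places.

In odds form, posterior odds = prior odds × likelihood ratio, so prior odds = posterior odds ÷ LR.
Posterior odds = 0.088/(1−0.088) = 0.0965. LR = 0.59/0.19 = 3.1053.
Prior odds = 0.0965/3.1053 = 0.0311, so P(A) = 0.0311/(1+0.0311) ≈ 0.03.

P(A) = 0.03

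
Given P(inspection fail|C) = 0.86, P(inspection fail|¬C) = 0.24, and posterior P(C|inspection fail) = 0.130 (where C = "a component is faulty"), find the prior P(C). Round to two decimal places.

P(C) = 0.04

Bayes' rule in odds form gives O(C|E) = O(C)·[P(E|C)/P(E|¬C)], hence O(C) = O(C|E)/LR.
Posterior odds = 0.130/(1−0.130) = 0.1494. LR = 0.86/0.24 = 3.5833.
Prior odds = 0.1494/3.5833 = 0.0417, so P(C) = 0.0417/(1+0.0417) ≈ 0.04.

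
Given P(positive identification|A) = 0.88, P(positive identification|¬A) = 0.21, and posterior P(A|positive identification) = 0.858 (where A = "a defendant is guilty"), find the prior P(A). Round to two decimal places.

In odds form, posterior odds = prior odds × likelihood ratio, so prior odds = posterior odds ÷ LR.
Posterior odds = 0.858/(1−0.858) = 6.0423. LR = 0.88/0.21 = 4.1905.
Prior odds = 6.0423/4.1905 = 1.4419, so P(A) = 1.4419/(1+1.4419) ≈ 0.59.

P(A) = 0.59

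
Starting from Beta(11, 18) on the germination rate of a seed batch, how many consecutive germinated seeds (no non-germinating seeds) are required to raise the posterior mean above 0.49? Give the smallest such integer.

k = 7

After k germinated seeds and 0 non-germinating seeds the posterior is Beta(11+k, 18), with mean (11+k)/(11+18+k).
Set (11+k)/(29+k) > 0.49 and solve: k > (0.49·29 − 11)/(1 − 0.49) = 6.294.
The smallest integer exceeding 6.294 is 7, and checking k=7: (18)/(36) = 0.5000 > 0.49.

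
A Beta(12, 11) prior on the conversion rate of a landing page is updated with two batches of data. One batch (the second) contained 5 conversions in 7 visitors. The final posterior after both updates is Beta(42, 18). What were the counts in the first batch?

25 conversions and 5 bounces

Sequential conjugate updates are equivalent to a single update on the pooled data, so total successes = posterior α − prior α and total failures = posterior β − prior β.
Total across both batches: 42−12=30 conversions, 18−11=7 bounces.
Subtract the second batch: 30−5=25 conversions and 7−2=5 bounces.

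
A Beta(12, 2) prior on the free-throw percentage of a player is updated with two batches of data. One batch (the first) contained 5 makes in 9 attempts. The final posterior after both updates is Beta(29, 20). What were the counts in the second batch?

Sequential conjugate updates are equivalent to a single update on the pooled data, so total successes = posterior α − prior α and total failures = posterior β − prior β.
Total across both batches: 29−12=17 makes, 20−2=18 misses.
Subtract the first batch: 17−5=12 makes and 18−4=14 misses.

12 makes and 14 misses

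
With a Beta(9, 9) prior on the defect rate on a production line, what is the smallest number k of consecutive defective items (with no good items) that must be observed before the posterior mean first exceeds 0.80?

After k defective items and 0 good items the posterior is Beta(9+k, 9), with mean (9+k)/(9+9+k).
Set (9+k)/(18+k) > 0.80 and solve: k > (0.80·18 − 9)/(1 − 0.80) = 27.000.
The smallest integer exceeding 27.000 is 28.

k = 28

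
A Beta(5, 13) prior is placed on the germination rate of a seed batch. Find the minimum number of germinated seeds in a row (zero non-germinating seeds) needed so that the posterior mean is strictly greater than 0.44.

After k germinated seeds and 0 non-germinating seeds the posterior is Beta(5+k, 13), with mean (5+k)/(5+13+k).
Set (5+k)/(18+k) > 0.44 and solve: k > (0.44·18 − 5)/(1 − 0.44) = 5.214.
The smallest integer exceeding 5.214 is 6.

k = 6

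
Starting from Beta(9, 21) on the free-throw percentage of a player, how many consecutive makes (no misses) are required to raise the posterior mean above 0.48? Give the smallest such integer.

After k makes and 0 misses the posterior is Beta(9+k, 21), with mean (9+k)/(9+21+k).
Set (9+k)/(30+k) > 0.48 and solve: k > (0.48·30 − 9)/(1 − 0.48) = 10.385.
The smallest integer exceeding 10.385 is 11.

k = 11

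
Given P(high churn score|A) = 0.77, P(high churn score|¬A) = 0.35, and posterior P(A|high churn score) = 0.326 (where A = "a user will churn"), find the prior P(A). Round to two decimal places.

Bayes' rule in odds form gives O(A|E) = O(A)·[P(E|A)/P(E|¬A)], hence O(A) = O(A|E)/LR.
Posterior odds = 0.326/(1−0.326) = 0.4837. LR = 0.77/0.35 = 2.2000.
Prior odds = 0.4837/2.2000 = 0.2199, so P(A) = 0.2199/(1+0.2199) ≈ 0.18.

P(A) = 0.18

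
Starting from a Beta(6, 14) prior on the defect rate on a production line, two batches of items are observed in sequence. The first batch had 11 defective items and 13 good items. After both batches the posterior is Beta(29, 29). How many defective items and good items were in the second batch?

12 defective items and 2 good items

Because Beta–binomial updating is additive in the counts, the combined data contributed (α_post−α_prior, β_post−β_prior) successes and failures.
Total across both batches: 29−6=23 defective items, 29−14=15 good items.
Subtract the first batch: 23−11=12 defective items and 15−13=2 good items.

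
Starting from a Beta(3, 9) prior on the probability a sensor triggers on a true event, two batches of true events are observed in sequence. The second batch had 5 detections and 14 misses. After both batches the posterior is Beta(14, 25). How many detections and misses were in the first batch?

6 detections and 2 misses

Sequential conjugate updates are equivalent to a single update on the pooled data, so total successes = posterior α − prior α and total failures = posterior β − prior β.
Total across both batches: 14−3=11 detections, 25−9=16 misses.
Subtract the second batch: 11−5=6 detections and 16−14=2 misses.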